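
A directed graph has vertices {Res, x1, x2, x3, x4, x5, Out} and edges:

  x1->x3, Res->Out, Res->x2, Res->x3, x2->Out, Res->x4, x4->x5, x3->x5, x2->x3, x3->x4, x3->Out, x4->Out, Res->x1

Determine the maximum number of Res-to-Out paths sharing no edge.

Assign every edge capacity 1; by Menger, the answer equals the max flow.
Path Res→Out (+1); total 1.
Path Res→x2→Out (+1); total 2.
Path Res→x3→Out (+1); total 3.
Path Res→x4→Out (+1); total 4.
No residual Res→Out path; max flow = 4.
Certifying cut of size 4: {Res→Out, Res→x2, x3→Out, x4→Out}.

4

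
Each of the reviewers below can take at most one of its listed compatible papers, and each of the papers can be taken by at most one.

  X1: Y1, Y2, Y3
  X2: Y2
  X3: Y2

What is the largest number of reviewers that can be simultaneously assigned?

Unit-capacity flow: source→left, listed edges, right→sink; max matching = max flow.
Augmenting path X1→Y1 (+1); matched 1.
Augmenting path X2→Y2 (+1); matched 2.
No augmenting path remains; maximum matching = 2.
König certificate: {X1, Y2} is a vertex cover of size 2 (every listed pair touches it), so no matching can be larger.

2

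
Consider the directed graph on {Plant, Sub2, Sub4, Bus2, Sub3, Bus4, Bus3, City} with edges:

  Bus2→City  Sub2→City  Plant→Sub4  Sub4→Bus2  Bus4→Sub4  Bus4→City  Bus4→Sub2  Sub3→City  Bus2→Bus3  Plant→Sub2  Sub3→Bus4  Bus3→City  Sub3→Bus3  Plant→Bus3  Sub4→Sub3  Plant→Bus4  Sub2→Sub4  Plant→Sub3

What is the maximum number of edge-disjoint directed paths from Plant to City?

5

Assign every edge capacity 1; by Menger, the answer equals the max flow.
Path Plant→Sub2→City (+1); total 1.
Path Plant→Sub3→City (+1); total 2.
Path Plant→Bus4→City (+1); total 3.
Path Plant→Bus3→City (+1); total 4.
Path Plant→Sub4→Bus2→City (+1); total 5.
No residual Plant→City path; max flow = 5.
Certifying cut of size 5: {Plant→Bus3, Plant→Bus4, Plant→Sub2, Plant→Sub3, Plant→Sub4}.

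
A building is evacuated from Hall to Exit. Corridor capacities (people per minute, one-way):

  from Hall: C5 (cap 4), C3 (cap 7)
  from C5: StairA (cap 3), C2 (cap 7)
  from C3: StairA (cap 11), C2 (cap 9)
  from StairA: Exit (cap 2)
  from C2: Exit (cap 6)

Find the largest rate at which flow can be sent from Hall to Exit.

8

Augment Hall→C5→StairA→Exit: bottleneck 2, flow now 2.
Augment Hall→C5→C2→Exit: bottleneck 2, flow now 4.
Augment Hall→C3→C2→Exit: bottleneck 4, flow now 8.
No augmenting path remains; maximum flow = 8.
In the residual graph, reachable from Hall: {Hall, C5, C3, StairA, C2}.
Min-cut edges: StairA→Exit (2), C2→Exit (6); capacity 2 + 6 = 8.
This cut is saturated, so no flow can exceed 8.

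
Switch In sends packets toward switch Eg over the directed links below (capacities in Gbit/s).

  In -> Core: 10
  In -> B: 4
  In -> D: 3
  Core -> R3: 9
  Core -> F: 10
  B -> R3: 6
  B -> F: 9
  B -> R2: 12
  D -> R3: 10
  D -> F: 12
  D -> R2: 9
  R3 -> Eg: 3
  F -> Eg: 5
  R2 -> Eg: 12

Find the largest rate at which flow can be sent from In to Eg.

15

Augment In→Core→R3→Eg: bottleneck 3, flow now 3.
Augment In→Core→F→Eg: bottleneck 5, flow now 8.
Augment In→B→R2→Eg: bottleneck 4, flow now 12.
Augment In→D→R2→Eg: bottleneck 3, flow now 15.
No augmenting path remains; maximum flow = 15.
In the residual graph, reachable from In: {In, Core, R3, F}.
Min-cut edges: In→B (4), In→D (3), R3→Eg (3), F→Eg (5); capacity 4 + 3 + 3 + 5 = 15.
This cut is saturated, so no flow can exceed 15.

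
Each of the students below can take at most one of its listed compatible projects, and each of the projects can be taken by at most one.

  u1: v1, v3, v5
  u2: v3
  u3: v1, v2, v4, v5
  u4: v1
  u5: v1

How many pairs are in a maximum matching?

Unit-capacity flow: source→left, listed edges, right→sink; max matching = max flow.
Augmenting path u1→v1 (+1); matched 1.
Augmenting path u2→v3 (+1); matched 2.
Augmenting path u3→v2 (+1); matched 3.
Augmenting path u4→v1→u1→v5 (+1); matched 4.
No augmenting path remains; maximum matching = 4.
König certificate: {u1, u2, u3, v1} is a vertex cover of size 4 (every listed pair touches it), so no matching can be larger.

4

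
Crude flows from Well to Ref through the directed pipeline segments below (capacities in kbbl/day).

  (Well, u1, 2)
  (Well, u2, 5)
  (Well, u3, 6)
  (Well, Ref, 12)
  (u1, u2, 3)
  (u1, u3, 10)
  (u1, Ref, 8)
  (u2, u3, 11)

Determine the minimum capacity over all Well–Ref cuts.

14

Augment Well→Ref: bottleneck 12, flow now 12.
Augment Well→u1→Ref: bottleneck 2, flow now 14.
No augmenting path remains; maximum flow = 14.
By max-flow min-cut, the minimum cut capacity equals the max flow.
In the residual graph, reachable from Well: {Well, u2, u3}.
Min-cut edges: Well→u1 (2), Well→Ref (12); capacity 2 + 12 = 14.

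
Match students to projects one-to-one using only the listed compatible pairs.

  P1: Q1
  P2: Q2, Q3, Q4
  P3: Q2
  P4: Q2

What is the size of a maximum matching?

Unit-capacity flow: source→left, listed edges, right→sink; max matching = max flow.
Augmenting path P1→Q1 (+1); matched 1.
Augmenting path P2→Q2 (+1); matched 2.
Augmenting path P3→Q2→P2→Q3 (+1); matched 3.
No augmenting path remains; maximum matching = 3.
König certificate: {P1, P2, Q2} is a vertex cover of size 3 (every listed pair touches it), so no matching can be larger.

3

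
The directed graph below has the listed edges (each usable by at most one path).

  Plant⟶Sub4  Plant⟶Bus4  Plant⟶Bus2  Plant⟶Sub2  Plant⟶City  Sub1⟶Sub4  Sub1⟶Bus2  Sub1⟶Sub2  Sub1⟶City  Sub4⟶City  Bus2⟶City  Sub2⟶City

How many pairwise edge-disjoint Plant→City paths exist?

Assign every edge capacity 1; by Menger, the answer equals the max flow.
Path Plant→City (+1); total 1.
Path Plant→Sub4→City (+1); total 2.
Path Plant→Bus2→City (+1); total 3.
Path Plant→Sub2→City (+1); total 4.
No residual Plant→City path; max flow = 4.
Certifying cut of size 4: {Plant→Bus2, Plant→City, Plant→Sub2, Plant→Sub4}.

4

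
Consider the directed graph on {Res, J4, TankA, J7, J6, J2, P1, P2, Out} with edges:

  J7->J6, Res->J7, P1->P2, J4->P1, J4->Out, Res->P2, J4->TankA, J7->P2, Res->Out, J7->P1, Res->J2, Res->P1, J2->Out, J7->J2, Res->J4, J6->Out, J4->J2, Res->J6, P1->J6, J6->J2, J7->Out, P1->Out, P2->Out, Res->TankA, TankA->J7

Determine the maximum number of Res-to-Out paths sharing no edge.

Assign every edge capacity 1; by Menger, the answer equals the max flow.
Path Res→Out (+1); total 1.
Path Res→J4→Out (+1); total 2.
Path Res→J7→Out (+1); total 3.
Path Res→J6→Out (+1); total 4.
Path Res→J2→Out (+1); total 5.
Path Res→P1→Out (+1); total 6.
Path Res→P2→Out (+1); total 7.
No residual Res→Out path; max flow = 7.
Certifying cut of size 7: {J2→Out, J6→Out, J7→Out, P1→Out, P2→Out, Res→J4, Res→Out}.

7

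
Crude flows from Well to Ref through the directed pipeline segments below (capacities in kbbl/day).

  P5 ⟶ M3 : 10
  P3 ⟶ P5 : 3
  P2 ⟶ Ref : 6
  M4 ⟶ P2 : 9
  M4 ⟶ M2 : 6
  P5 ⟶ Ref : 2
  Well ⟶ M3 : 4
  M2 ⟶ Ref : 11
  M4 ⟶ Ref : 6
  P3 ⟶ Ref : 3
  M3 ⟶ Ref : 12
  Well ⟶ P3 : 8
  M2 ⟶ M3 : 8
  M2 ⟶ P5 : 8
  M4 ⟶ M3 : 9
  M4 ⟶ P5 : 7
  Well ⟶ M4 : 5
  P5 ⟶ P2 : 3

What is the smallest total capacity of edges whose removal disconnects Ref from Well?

Augment Well→M4→Ref: bottleneck 5, flow now 5.
Augment Well→P3→Ref: bottleneck 3, flow now 8.
Augment Well→M3→Ref: bottleneck 4, flow now 12.
Augment Well→P3→P5→Ref: bottleneck 2, flow now 14.
Augment Well→P3→P5→P2→Ref: bottleneck 1, flow now 15.
No augmenting path remains; maximum flow = 15.
By max-flow min-cut, the minimum cut capacity equals the max flow.
In the residual graph, reachable from Well: {Well, P3}.
Min-cut edges: Well→M4 (5), Well→M3 (4), P3→P5 (3), P3→Ref (3); capacity 5 + 4 + 3 + 3 = 15.

15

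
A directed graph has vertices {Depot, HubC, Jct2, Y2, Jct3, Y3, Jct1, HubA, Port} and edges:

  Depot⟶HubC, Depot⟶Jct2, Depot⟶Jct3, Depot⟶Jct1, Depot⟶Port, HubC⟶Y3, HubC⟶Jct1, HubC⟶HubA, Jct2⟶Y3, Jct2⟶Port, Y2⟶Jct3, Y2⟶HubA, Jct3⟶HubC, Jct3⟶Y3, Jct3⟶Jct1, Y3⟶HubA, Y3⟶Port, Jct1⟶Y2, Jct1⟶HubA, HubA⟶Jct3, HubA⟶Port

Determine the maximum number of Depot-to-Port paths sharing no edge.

Assign every edge capacity 1; by Menger, the answer equals the max flow.
Path Depot→Port (+1); total 1.
Path Depot→Jct2→Port (+1); total 2.
Path Depot→HubC→Y3→Port (+1); total 3.
Path Depot→Jct1→HubA→Port (+1); total 4.
No residual Depot→Port path; max flow = 4.
Certifying cut of size 4: {Depot→Jct2, Depot→Port, HubA→Port, Y3→Port}.

4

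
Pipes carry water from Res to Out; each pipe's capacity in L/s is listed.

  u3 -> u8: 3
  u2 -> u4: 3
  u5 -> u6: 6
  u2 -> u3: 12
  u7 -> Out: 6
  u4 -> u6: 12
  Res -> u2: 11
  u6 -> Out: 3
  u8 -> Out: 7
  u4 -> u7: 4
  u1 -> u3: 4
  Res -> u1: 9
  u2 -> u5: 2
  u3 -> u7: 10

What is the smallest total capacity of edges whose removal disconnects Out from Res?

Augment Res→u1→u3→u7→Out: bottleneck 4, flow now 4.
Augment Res→u2→u3→u7→Out: bottleneck 2, flow now 6.
Augment Res→u2→u3→u8→Out: bottleneck 3, flow now 9.
Augment Res→u2→u4→u6→Out: bottleneck 3, flow now 12.
No augmenting path remains; maximum flow = 12.
By max-flow min-cut, the minimum cut capacity equals the max flow.
In the residual graph, reachable from Res: {Res, u1, u2, u3, u4, u5, u6, u7}.
Min-cut edges: u3→u8 (3), u6→Out (3), u7→Out (6); capacity 3 + 3 + 6 = 12.

12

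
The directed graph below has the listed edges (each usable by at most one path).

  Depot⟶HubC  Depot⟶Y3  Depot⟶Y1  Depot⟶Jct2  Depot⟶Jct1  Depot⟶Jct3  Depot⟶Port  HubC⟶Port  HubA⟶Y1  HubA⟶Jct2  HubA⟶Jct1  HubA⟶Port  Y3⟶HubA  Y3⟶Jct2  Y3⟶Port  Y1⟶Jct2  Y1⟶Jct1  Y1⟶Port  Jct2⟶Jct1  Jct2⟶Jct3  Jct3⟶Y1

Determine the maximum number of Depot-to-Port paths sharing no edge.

4

Assign every edge capacity 1; by Menger, the answer equals the max flow.
Path Depot→Port (+1); total 1.
Path Depot→HubC→Port (+1); total 2.
Path Depot→Y3→Port (+1); total 3.
Path Depot→Y1→Port (+1); total 4.
No residual Depot→Port path; max flow = 4.
Certifying cut of size 4: {Depot→HubC, Depot→Port, Depot→Y3, Y1→Port}.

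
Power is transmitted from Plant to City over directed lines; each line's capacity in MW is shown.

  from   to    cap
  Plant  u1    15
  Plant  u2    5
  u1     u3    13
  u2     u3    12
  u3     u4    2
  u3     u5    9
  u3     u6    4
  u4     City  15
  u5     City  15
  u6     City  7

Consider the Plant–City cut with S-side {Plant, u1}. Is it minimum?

Given cut capacity: 5 + 13 = 18.
Augment Plant→u1→u3→u4→City: bottleneck 2, flow now 2.
Augment Plant→u1→u3→u5→City: bottleneck 9, flow now 11.
Augment Plant→u1→u3→u6→City: bottleneck 2, flow now 13.
Augment Plant→u2→u3→u6→City: bottleneck 2, flow now 15.
No augmenting path remains; maximum flow = 15.
In the residual graph, reachable from Plant: {Plant, u1, u2, u3}.
Min-cut edges: u3→u4 (2), u3→u5 (9), u3→u6 (4); capacity 2 + 9 + 4 = 15.
Cut capacity 18 exceeds the max flow 15, so it is not minimum.

No — its capacity is 18, but the minimum cut has capacity 15.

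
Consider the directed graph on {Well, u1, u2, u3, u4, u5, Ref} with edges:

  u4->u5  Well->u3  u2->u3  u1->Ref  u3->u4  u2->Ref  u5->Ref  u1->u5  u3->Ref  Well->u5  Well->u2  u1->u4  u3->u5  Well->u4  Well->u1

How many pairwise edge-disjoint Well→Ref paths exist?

Assign every edge capacity 1; by Menger, the answer equals the max flow.
Path Well→u1→Ref (+1); total 1.
Path Well→u2→Ref (+1); total 2.
Path Well→u3→Ref (+1); total 3.
Path Well→u5→Ref (+1); total 4.
No residual Well→Ref path; max flow = 4.
Certifying cut of size 4: {Well→u1, Well→u2, Well→u3, u5→Ref}.

4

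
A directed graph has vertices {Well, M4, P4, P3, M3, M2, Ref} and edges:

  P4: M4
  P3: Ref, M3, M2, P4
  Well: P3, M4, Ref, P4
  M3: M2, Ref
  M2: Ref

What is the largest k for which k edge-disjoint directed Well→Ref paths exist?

2

Assign every edge capacity 1; by Menger, the answer equals the max flow.
Path Well→Ref (+1); total 1.
Path Well→P3→Ref (+1); total 2.
No residual Well→Ref path; max flow = 2.
Certifying cut of size 2: {Well→P3, Well→Ref}.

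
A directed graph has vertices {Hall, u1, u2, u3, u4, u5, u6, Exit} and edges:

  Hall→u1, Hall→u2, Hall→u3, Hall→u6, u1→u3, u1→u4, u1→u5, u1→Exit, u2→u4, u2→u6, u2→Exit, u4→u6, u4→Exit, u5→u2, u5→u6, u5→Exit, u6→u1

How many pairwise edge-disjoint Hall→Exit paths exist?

3

Assign every edge capacity 1; by Menger, the answer equals the max flow.
Path Hall→u1→Exit (+1); total 1.
Path Hall→u2→Exit (+1); total 2.
Path Hall→u6→u1→u4→Exit (+1); total 3.
No residual Hall→Exit path; max flow = 3.
Certifying cut of size 3: {Hall→u1, Hall→u2, Hall→u6}.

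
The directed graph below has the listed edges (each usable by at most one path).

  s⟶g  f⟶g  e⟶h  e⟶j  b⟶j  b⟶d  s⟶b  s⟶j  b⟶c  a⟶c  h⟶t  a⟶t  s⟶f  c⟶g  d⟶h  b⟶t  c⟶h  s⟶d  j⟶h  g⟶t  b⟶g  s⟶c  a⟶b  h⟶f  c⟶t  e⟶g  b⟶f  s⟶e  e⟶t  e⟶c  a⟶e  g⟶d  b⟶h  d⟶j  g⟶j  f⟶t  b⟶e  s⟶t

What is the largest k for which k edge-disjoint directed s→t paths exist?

7

Assign every edge capacity 1; by Menger, the answer equals the max flow.
Path s→t (+1); total 1.
Path s→b→t (+1); total 2.
Path s→c→t (+1); total 3.
Path s→e→t (+1); total 4.
Path s→f→t (+1); total 5.
Path s→g→t (+1); total 6.
Path s→d→h→t (+1); total 7.
No residual s→t path; max flow = 7.
Certifying cut of size 7: {f→t, g→t, h→t, s→b, s→c, s→e, s→t}.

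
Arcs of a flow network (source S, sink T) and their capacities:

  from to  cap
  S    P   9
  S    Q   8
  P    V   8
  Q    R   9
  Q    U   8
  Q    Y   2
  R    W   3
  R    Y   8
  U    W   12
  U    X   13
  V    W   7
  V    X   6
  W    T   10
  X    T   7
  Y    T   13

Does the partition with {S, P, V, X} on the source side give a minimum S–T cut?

No — its capacity is 22, but the minimum cut has capacity 16.

Given cut capacity: 8 + 7 + 7 = 22.
Augment S→Q→Y→T: bottleneck 2, flow now 2.
Augment S→P→V→W→T: bottleneck 7, flow now 9.
Augment S→P→V→X→T: bottleneck 1, flow now 10.
Augment S→Q→R→W→T: bottleneck 3, flow now 13.
Augment S→Q→R→Y→T: bottleneck 3, flow now 16.
No augmenting path remains; maximum flow = 16.
In the residual graph, reachable from S: {S, P}.
Min-cut edges: S→Q (8), P→V (8); capacity 8 + 8 = 16.
Cut capacity 22 exceeds the max flow 16, so it is not minimum.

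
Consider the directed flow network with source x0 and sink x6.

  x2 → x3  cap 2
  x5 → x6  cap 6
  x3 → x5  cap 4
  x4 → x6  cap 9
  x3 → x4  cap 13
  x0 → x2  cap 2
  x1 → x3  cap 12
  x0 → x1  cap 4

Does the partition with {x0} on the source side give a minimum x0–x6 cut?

Yes — it is a minimum cut (capacity 6).

Given cut capacity: 4 + 2 = 6.
Augment x0→x1→x3→x4→x6: bottleneck 4, flow now 4.
Augment x0→x2→x3→x4→x6: bottleneck 2, flow now 6.
No augmenting path remains; maximum flow = 6.
Cut capacity 6 equals the max flow, so it is a minimum cut.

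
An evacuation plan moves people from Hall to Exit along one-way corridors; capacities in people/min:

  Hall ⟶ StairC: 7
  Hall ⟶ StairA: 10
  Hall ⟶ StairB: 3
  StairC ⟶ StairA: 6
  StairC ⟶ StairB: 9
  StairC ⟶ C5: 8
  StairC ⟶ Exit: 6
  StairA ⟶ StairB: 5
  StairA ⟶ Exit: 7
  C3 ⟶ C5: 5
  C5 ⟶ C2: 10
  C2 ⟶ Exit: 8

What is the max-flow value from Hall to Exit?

Augment Hall→StairC→Exit: bottleneck 6, flow now 6.
Augment Hall→StairA→Exit: bottleneck 7, flow now 13.
Augment Hall→StairC→C5→C2→Exit: bottleneck 1, flow now 14.
No augmenting path remains; maximum flow = 14.
In the residual graph, reachable from Hall: {Hall, StairA, StairB}.
Min-cut edges: Hall→StairC (7), StairA→Exit (7); capacity 7 + 7 = 14.
This cut is saturated, so no flow can exceed 14.

14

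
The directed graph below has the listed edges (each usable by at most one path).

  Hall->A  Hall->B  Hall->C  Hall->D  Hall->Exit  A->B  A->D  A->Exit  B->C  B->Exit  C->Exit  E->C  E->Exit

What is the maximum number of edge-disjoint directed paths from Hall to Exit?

Assign every edge capacity 1; by Menger, the answer equals the max flow.
Path Hall→Exit (+1); total 1.
Path Hall→A→Exit (+1); total 2.
Path Hall→B→Exit (+1); total 3.
Path Hall→C→Exit (+1); total 4.
No residual Hall→Exit path; max flow = 4.
Certifying cut of size 4: {Hall→A, Hall→B, Hall→C, Hall→Exit}.

4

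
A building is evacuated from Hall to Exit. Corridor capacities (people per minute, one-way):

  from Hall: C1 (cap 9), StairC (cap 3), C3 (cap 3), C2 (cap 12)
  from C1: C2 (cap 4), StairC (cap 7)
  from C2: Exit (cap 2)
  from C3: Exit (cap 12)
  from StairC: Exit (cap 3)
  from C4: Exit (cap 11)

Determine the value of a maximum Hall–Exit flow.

Augment Hall→C2→Exit: bottleneck 2, flow now 2.
Augment Hall→C3→Exit: bottleneck 3, flow now 5.
Augment Hall→StairC→Exit: bottleneck 3, flow now 8.
No augmenting path remains; maximum flow = 8.
In the residual graph, reachable from Hall: {Hall, C1, C2, StairC}.
Min-cut edges: Hall→C3 (3), C2→Exit (2), StairC→Exit (3); capacity 3 + 2 + 3 = 8.
This cut is saturated, so no flow can exceed 8.

8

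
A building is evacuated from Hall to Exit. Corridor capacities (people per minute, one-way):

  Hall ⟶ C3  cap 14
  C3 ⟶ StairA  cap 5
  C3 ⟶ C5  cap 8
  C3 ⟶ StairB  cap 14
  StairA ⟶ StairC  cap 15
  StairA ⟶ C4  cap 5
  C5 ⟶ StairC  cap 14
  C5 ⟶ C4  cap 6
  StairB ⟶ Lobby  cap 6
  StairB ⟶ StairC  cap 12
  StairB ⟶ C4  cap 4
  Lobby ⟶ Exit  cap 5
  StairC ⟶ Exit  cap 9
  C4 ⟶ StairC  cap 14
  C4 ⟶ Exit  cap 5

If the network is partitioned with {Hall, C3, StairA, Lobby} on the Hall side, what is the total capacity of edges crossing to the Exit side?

Edges leaving {Hall, C3, StairA, Lobby}: C3→C5 (8), C3→StairB (14), StairA→StairC (15), StairA→C4 (5), Lobby→Exit (5).
Cut capacity = 8 + 14 + 15 + 5 + 5 = 47.

47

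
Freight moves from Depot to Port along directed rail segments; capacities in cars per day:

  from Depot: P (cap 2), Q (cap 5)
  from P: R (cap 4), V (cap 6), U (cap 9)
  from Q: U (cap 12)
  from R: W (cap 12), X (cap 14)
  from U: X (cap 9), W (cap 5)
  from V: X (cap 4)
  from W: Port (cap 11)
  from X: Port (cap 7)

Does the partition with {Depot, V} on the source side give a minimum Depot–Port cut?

No — its capacity is 11, but the minimum cut has capacity 7.

Given cut capacity: 2 + 5 + 4 = 11.
Augment Depot→P→R→W→Port: bottleneck 2, flow now 2.
Augment Depot→Q→U→W→Port: bottleneck 5, flow now 7.
No augmenting path remains; maximum flow = 7.
In the residual graph, reachable from Depot: {Depot}.
Min-cut edges: Depot→P (2), Depot→Q (5); capacity 2 + 5 = 7.
Cut capacity 11 exceeds the max flow 7, so it is not minimum.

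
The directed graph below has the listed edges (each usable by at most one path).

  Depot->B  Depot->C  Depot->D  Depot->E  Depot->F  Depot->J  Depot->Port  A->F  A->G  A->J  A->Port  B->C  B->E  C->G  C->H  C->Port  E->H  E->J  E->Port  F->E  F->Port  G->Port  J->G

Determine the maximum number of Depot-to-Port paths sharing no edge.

Assign every edge capacity 1; by Menger, the answer equals the max flow.
Path Depot→Port (+1); total 1.
Path Depot→C→Port (+1); total 2.
Path Depot→E→Port (+1); total 3.
Path Depot→F→Port (+1); total 4.
Path Depot→J→G→Port (+1); total 5.
No residual Depot→Port path; max flow = 5.
Certifying cut of size 5: {C→Port, Depot→F, Depot→Port, E→Port, G→Port}.

5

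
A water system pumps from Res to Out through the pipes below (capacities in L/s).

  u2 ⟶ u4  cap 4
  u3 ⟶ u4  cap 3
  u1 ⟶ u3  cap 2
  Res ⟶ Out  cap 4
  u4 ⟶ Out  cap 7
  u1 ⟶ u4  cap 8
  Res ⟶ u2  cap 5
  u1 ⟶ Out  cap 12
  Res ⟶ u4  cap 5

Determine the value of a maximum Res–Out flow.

Augment Res→Out: bottleneck 4, flow now 4.
Augment Res→u4→Out: bottleneck 5, flow now 9.
Augment Res→u2→u4→Out: bottleneck 2, flow now 11.
No augmenting path remains; maximum flow = 11.
In the residual graph, reachable from Res: {Res, u2, u4}.
Min-cut edges: Res→Out (4), u4→Out (7); capacity 4 + 7 = 11.
This cut is saturated, so no flow can exceed 11.

11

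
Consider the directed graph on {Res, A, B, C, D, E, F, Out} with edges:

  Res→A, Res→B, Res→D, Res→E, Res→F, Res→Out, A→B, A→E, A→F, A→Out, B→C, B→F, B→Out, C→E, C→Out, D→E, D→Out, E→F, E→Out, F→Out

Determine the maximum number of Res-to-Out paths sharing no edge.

Assign every edge capacity 1; by Menger, the answer equals the max flow.
Path Res→Out (+1); total 1.
Path Res→A→Out (+1); total 2.
Path Res→B→Out (+1); total 3.
Path Res→D→Out (+1); total 4.
Path Res→E→Out (+1); total 5.
Path Res→F→Out (+1); total 6.
No residual Res→Out path; max flow = 6.
Certifying cut of size 6: {Res→A, Res→B, Res→D, Res→E, Res→F, Res→Out}.

6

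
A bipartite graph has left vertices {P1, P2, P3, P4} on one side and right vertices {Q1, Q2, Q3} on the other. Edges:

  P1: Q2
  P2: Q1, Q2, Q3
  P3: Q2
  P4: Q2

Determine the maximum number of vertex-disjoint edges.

2

Unit-capacity flow: source→left, listed edges, right→sink; max matching = max flow.
Augmenting path P1→Q2 (+1); matched 1.
Augmenting path P2→Q1 (+1); matched 2.
No augmenting path remains; maximum matching = 2.
König certificate: {P2, Q2} is a vertex cover of size 2 (every listed pair touches it), so no matching can be larger.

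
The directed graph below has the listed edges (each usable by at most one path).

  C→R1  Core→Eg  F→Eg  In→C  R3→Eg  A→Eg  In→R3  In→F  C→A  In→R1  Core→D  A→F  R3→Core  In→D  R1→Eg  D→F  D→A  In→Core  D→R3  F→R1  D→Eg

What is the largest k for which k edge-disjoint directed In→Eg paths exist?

Assign every edge capacity 1; by Menger, the answer equals the max flow.
Path In→Core→Eg (+1); total 1.
Path In→D→Eg (+1); total 2.
Path In→R3→Eg (+1); total 3.
Path In→F→Eg (+1); total 4.
Path In→R1→Eg (+1); total 5.
Path In→C→A→Eg (+1); total 6.
No residual In→Eg path; max flow = 6.
Certifying cut of size 6: {In→C, In→Core, In→D, In→F, In→R1, In→R3}.

6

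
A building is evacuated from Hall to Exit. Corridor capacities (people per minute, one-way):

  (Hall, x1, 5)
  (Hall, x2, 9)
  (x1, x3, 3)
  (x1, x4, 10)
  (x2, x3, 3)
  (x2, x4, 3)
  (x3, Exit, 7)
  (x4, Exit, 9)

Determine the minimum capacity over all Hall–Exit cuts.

11

Augment Hall→x1→x3→Exit: bottleneck 3, flow now 3.
Augment Hall→x1→x4→Exit: bottleneck 2, flow now 5.
Augment Hall→x2→x3→Exit: bottleneck 3, flow now 8.
Augment Hall→x2→x4→Exit: bottleneck 3, flow now 11.
No augmenting path remains; maximum flow = 11.
By max-flow min-cut, the minimum cut capacity equals the max flow.
In the residual graph, reachable from Hall: {Hall, x2}.
Min-cut edges: Hall→x1 (5), x2→x3 (3), x2→x4 (3); capacity 5 + 3 + 3 = 11.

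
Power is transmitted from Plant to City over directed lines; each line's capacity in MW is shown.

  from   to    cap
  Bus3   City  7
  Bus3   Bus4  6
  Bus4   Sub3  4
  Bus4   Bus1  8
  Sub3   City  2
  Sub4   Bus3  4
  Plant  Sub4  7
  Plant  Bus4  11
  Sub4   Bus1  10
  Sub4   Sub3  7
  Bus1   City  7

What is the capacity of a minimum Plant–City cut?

13

Augment Plant→Sub4→Sub3→City: bottleneck 2, flow now 2.
Augment Plant→Sub4→Bus1→City: bottleneck 5, flow now 7.
Augment Plant→Bus4→Bus1→City: bottleneck 2, flow now 9.
Augment Plant→Bus4→Sub3→Sub4→Bus3→City: bottleneck 2, flow now 11. (uses reverse residual edge)
Augment Plant→Bus4→Bus1→Sub4→Bus3→City: bottleneck 2, flow now 13. (uses reverse residual edge)
No augmenting path remains; maximum flow = 13.
By max-flow min-cut, the minimum cut capacity equals the max flow.
In the residual graph, reachable from Plant: {Plant, Sub4, Bus4, Sub3, Bus1}.
Min-cut edges: Sub4→Bus3 (4), Sub3→City (2), Bus1→City (7); capacity 4 + 2 + 7 = 13.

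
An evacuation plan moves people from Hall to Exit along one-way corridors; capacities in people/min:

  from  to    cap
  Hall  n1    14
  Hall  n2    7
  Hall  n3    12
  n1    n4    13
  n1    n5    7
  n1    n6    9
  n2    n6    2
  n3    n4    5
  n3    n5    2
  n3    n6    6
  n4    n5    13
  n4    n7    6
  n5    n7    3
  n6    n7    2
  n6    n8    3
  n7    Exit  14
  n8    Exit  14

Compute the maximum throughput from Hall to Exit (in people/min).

14

Augment Hall→n1→n4→n7→Exit: bottleneck 6, flow now 6.
Augment Hall→n1→n5→n7→Exit: bottleneck 3, flow now 9.
Augment Hall→n1→n6→n7→Exit: bottleneck 2, flow now 11.
Augment Hall→n1→n6→n8→Exit: bottleneck 3, flow now 14.
No augmenting path remains; maximum flow = 14.
In the residual graph, reachable from Hall: {Hall, n1, n2, n3, n4, n5, n6}.
Min-cut edges: n4→n7 (6), n5→n7 (3), n6→n7 (2), n6→n8 (3); capacity 6 + 3 + 2 + 3 = 14.
This cut is saturated, so no flow can exceed 14.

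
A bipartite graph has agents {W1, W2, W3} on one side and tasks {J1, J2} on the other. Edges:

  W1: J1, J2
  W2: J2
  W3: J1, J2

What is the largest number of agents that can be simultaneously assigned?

Unit-capacity flow: source→left, listed edges, right→sink; max matching = max flow.
Augmenting path W1→J1 (+1); matched 1.
Augmenting path W2→J2 (+1); matched 2.
No augmenting path remains; maximum matching = 2.
König certificate: {J1, J2} is a vertex cover of size 2 (every listed pair touches it), so no matching can be larger.

2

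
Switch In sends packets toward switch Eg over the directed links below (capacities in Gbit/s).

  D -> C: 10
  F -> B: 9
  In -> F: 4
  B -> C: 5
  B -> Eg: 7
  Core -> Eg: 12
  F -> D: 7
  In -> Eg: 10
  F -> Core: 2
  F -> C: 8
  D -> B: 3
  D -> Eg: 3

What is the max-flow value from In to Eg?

Augment In→Eg: bottleneck 10, flow now 10.
Augment In→F→Core→Eg: bottleneck 2, flow now 12.
Augment In→F→D→Eg: bottleneck 2, flow now 14.
No augmenting path remains; maximum flow = 14.
In the residual graph, reachable from In: {In}.
Min-cut edges: In→F (4), In→Eg (10); capacity 4 + 10 = 14.
This cut is saturated, so no flow can exceed 14.

14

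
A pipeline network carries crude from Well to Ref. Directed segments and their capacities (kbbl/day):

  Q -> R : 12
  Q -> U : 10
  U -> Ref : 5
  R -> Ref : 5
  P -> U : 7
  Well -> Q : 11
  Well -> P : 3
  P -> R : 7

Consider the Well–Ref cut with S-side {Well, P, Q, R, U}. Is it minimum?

Given cut capacity: 5 + 5 = 10.
Augment Well→P→R→Ref: bottleneck 3, flow now 3.
Augment Well→Q→R→Ref: bottleneck 2, flow now 5.
Augment Well→Q→U→Ref: bottleneck 5, flow now 10.
No augmenting path remains; maximum flow = 10.
Cut capacity 10 equals the max flow, so it is a minimum cut.

Yes — it is a minimum cut (capacity 10).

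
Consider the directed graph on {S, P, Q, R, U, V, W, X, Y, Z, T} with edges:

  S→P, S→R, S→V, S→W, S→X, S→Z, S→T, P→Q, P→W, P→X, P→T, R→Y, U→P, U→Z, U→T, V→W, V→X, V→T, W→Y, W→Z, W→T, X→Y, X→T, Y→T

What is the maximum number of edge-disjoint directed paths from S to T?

6

Assign every edge capacity 1; by Menger, the answer equals the max flow.
Path S→T (+1); total 1.
Path S→P→T (+1); total 2.
Path S→V→T (+1); total 3.
Path S→W→T (+1); total 4.
Path S→X→T (+1); total 5.
Path S→R→Y→T (+1); total 6.
No residual S→T path; max flow = 6.
Certifying cut of size 6: {S→P, S→R, S→T, S→V, S→W, S→X}.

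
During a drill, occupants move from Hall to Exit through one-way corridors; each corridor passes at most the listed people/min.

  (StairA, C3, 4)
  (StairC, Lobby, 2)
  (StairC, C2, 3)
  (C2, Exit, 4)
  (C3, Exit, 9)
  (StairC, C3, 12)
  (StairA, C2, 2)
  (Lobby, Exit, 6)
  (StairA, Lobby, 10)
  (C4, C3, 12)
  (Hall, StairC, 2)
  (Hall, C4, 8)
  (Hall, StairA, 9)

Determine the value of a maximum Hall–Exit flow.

Augment Hall→C4→C3→Exit: bottleneck 8, flow now 8.
Augment Hall→StairC→C2→Exit: bottleneck 2, flow now 10.
Augment Hall→StairA→C2→Exit: bottleneck 2, flow now 12.
Augment Hall→StairA→Lobby→Exit: bottleneck 6, flow now 18.
Augment Hall→StairA→C3→Exit: bottleneck 1, flow now 19.
No augmenting path remains; maximum flow = 19.
In the residual graph, reachable from Hall: {Hall}.
Min-cut edges: Hall→C4 (8), Hall→StairC (2), Hall→StairA (9); capacity 8 + 2 + 9 = 19.
This cut is saturated, so no flow can exceed 19.

19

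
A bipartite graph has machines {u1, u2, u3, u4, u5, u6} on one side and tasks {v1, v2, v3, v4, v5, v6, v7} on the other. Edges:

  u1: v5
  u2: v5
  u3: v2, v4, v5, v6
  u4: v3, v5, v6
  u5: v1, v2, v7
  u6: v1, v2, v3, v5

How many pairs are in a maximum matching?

5

Unit-capacity flow: source→left, listed edges, right→sink; max matching = max flow.
Augmenting path u1→v5 (+1); matched 1.
Augmenting path u3→v2 (+1); matched 2.
Augmenting path u4→v3 (+1); matched 3.
Augmenting path u5→v1 (+1); matched 4.
Augmenting path u6→v1→u5→v7 (+1); matched 5.
No augmenting path remains; maximum matching = 5.
König certificate: {u3, u4, u5, u6, v5} is a vertex cover of size 5 (every listed pair touches it), so no matching can be larger.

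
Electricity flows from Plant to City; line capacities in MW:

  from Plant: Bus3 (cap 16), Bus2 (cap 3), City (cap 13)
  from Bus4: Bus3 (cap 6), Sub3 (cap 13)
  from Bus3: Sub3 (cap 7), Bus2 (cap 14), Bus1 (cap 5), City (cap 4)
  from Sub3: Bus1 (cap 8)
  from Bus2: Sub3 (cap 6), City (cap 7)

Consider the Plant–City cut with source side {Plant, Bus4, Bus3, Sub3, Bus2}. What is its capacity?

37

Edges leaving {Plant, Bus4, Bus3, Sub3, Bus2}: Plant→City (13), Bus3→Bus1 (5), Bus3→City (4), Sub3→Bus1 (8), Bus2→City (7).
Cut capacity = 13 + 5 + 4 + 8 + 7 = 37.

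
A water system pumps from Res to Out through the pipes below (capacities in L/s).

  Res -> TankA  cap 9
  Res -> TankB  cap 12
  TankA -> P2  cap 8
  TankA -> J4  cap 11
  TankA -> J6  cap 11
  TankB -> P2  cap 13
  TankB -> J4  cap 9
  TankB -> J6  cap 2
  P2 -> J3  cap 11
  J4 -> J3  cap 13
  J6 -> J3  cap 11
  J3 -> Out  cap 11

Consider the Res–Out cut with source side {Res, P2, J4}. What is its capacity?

Edges leaving {Res, P2, J4}: Res→TankA (9), Res→TankB (12), P2→J3 (11), J4→J3 (13).
Cut capacity = 9 + 12 + 11 + 13 = 45.

45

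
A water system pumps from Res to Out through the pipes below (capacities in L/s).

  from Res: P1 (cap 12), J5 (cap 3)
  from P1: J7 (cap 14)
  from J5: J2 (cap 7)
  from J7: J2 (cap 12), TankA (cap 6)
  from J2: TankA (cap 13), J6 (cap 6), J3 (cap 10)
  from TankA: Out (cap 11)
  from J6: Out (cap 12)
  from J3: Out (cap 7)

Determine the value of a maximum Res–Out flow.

Augment Res→P1→J7→TankA→Out: bottleneck 6, flow now 6.
Augment Res→J5→J2→TankA→Out: bottleneck 3, flow now 9.
Augment Res→P1→J7→J2→TankA→Out: bottleneck 2, flow now 11.
Augment Res→P1→J7→J2→J6→Out: bottleneck 4, flow now 15.
No augmenting path remains; maximum flow = 15.
In the residual graph, reachable from Res: {Res}.
Min-cut edges: Res→P1 (12), Res→J5 (3); capacity 12 + 3 = 15.
This cut is saturated, so no flow can exceed 15.

15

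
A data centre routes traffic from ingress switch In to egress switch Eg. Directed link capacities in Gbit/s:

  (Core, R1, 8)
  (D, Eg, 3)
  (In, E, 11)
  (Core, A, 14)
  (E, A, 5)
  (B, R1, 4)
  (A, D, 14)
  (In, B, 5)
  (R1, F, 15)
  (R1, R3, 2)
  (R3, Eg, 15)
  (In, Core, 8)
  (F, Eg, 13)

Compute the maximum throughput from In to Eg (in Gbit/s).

15

Augment In→B→R1→R3→Eg: bottleneck 2, flow now 2.
Augment In→B→R1→F→Eg: bottleneck 2, flow now 4.
Augment In→E→A→D→Eg: bottleneck 3, flow now 7.
Augment In→Core→R1→F→Eg: bottleneck 8, flow now 15.
No augmenting path remains; maximum flow = 15.
In the residual graph, reachable from In: {In, B, E, A, D}.
Min-cut edges: In→Core (8), B→R1 (4), D→Eg (3); capacity 8 + 4 + 3 = 15.
This cut is saturated, so no flow can exceed 15.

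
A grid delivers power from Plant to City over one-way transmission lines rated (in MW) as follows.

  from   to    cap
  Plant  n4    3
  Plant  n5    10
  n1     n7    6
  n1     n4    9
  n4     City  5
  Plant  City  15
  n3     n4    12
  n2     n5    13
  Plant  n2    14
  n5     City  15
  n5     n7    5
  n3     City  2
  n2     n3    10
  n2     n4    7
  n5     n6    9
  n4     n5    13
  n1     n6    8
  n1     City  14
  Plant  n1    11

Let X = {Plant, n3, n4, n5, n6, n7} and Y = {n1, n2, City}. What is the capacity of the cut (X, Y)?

Edges leaving {Plant, n3, n4, n5, n6, n7}: Plant→n1 (11), Plant→n2 (14), Plant→City (15), n3→City (2), n4→City (5), n5→City (15).
Cut capacity = 11 + 14 + 15 + 2 + 5 + 15 = 62.

62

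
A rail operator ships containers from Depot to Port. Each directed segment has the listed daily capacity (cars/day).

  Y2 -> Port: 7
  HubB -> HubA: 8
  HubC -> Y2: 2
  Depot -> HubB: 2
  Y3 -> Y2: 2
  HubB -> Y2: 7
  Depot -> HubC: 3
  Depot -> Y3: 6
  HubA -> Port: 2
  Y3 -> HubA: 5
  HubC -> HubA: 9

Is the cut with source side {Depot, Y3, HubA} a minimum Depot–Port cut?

No — its capacity is 9, but the minimum cut has capacity 8.

Given cut capacity: 2 + 3 + 2 + 2 = 9.
Augment Depot→HubB→HubA→Port: bottleneck 2, flow now 2.
Augment Depot→HubC→Y2→Port: bottleneck 2, flow now 4.
Augment Depot→Y3→Y2→Port: bottleneck 2, flow now 6.
Augment Depot→HubC→HubA→HubB→Y2→Port: bottleneck 1, flow now 7. (uses reverse residual edge)
Augment Depot→Y3→HubA→HubB→Y2→Port: bottleneck 1, flow now 8. (uses reverse residual edge)
No augmenting path remains; maximum flow = 8.
In the residual graph, reachable from Depot: {Depot, HubC, Y3, HubA}.
Min-cut edges: Depot→HubB (2), HubC→Y2 (2), Y3→Y2 (2), HubA→Port (2); capacity 2 + 2 + 2 + 2 = 8.
Cut capacity 9 exceeds the max flow 8, so it is not minimum.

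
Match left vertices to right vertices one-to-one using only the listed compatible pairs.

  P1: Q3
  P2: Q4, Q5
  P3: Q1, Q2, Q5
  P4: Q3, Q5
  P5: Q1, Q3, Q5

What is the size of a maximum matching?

5

Unit-capacity flow: source→left, listed edges, right→sink; max matching = max flow.
Augmenting path P1→Q3 (+1); matched 1.
Augmenting path P2→Q4 (+1); matched 2.
Augmenting path P3→Q1 (+1); matched 3.
Augmenting path P4→Q5 (+1); matched 4.
Augmenting path P5→Q1→P3→Q2 (+1); matched 5.
No augmenting path remains; maximum matching = 5.
König certificate: {P1, P2, P3, P4, P5} is a vertex cover of size 5 (every listed pair touches it), so no matching can be larger.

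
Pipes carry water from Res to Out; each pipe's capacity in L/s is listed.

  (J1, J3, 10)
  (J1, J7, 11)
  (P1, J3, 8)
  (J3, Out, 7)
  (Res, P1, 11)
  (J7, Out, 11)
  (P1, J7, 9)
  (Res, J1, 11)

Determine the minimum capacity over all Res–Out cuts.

Augment Res→P1→J7→Out: bottleneck 9, flow now 9.
Augment Res→P1→J3→Out: bottleneck 2, flow now 11.
Augment Res→J1→J7→Out: bottleneck 2, flow now 13.
Augment Res→J1→J3→Out: bottleneck 5, flow now 18.
No augmenting path remains; maximum flow = 18.
By max-flow min-cut, the minimum cut capacity equals the max flow.
In the residual graph, reachable from Res: {Res, P1, J1, J7, J3}.
Min-cut edges: J7→Out (11), J3→Out (7); capacity 11 + 7 = 18.

18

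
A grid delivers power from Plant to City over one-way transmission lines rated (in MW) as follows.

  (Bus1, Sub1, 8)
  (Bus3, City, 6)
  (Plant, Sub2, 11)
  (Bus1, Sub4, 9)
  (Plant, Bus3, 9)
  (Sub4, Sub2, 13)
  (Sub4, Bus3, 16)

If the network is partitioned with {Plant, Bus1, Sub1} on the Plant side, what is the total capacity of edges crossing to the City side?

29

Edges leaving {Plant, Bus1, Sub1}: Plant→Bus3 (9), Plant→Sub2 (11), Bus1→Sub4 (9).
Cut capacity = 9 + 11 + 9 = 29.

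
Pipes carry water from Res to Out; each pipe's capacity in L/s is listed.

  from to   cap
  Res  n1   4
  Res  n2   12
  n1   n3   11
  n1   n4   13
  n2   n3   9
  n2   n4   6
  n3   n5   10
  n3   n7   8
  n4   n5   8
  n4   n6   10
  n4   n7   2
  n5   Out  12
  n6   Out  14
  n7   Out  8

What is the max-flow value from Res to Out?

16

Augment Res→n1→n3→n5→Out: bottleneck 4, flow now 4.
Augment Res→n2→n3→n5→Out: bottleneck 6, flow now 10.
Augment Res→n2→n3→n7→Out: bottleneck 3, flow now 13.
Augment Res→n2→n4→n5→Out: bottleneck 2, flow now 15.
Augment Res→n2→n4→n6→Out: bottleneck 1, flow now 16.
No augmenting path remains; maximum flow = 16.
In the residual graph, reachable from Res: {Res}.
Min-cut edges: Res→n1 (4), Res→n2 (12); capacity 4 + 12 = 16.
This cut is saturated, so no flow can exceed 16.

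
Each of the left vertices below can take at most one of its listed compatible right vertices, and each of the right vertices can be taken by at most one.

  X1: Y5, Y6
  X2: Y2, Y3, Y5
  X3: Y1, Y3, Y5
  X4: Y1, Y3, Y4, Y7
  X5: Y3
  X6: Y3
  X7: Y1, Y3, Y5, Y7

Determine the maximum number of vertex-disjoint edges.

6

Unit-capacity flow: source→left, listed edges, right→sink; max matching = max flow.
Augmenting path X1→Y5 (+1); matched 1.
Augmenting path X2→Y2 (+1); matched 2.
Augmenting path X3→Y1 (+1); matched 3.
Augmenting path X4→Y3 (+1); matched 4.
Augmenting path X7→Y7 (+1); matched 5.
Augmenting path X5→Y3→X4→Y4 (+1); matched 6.
No augmenting path remains; maximum matching = 6.
König certificate: {X1, X2, X3, X4, X7, Y3} is a vertex cover of size 6 (every listed pair touches it), so no matching can be larger.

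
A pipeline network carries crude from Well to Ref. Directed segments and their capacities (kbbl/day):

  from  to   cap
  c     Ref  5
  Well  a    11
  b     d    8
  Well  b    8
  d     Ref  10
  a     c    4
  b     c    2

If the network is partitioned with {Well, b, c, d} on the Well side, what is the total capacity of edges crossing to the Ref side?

26

Edges leaving {Well, b, c, d}: Well→a (11), c→Ref (5), d→Ref (10).
Cut capacity = 11 + 5 + 10 = 26.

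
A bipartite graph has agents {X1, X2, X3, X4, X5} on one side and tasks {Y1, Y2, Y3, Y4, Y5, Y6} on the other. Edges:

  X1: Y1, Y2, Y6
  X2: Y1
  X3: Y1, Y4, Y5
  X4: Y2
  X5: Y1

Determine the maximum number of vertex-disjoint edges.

Unit-capacity flow: source→left, listed edges, right→sink; max matching = max flow.
Augmenting path X1→Y1 (+1); matched 1.
Augmenting path X3→Y4 (+1); matched 2.
Augmenting path X4→Y2 (+1); matched 3.
Augmenting path X2→Y1→X1→Y6 (+1); matched 4.
No augmenting path remains; maximum matching = 4.
König certificate: {X1, X3, X4, Y1} is a vertex cover of size 4 (every listed pair touches it), so no matching can be larger.

4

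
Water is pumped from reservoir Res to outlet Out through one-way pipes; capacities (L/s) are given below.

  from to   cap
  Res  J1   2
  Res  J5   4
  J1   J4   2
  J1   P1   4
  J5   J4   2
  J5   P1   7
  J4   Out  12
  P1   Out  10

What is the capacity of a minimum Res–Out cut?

Augment Res→J1→J4→Out: bottleneck 2, flow now 2.
Augment Res→J5→J4→Out: bottleneck 2, flow now 4.
Augment Res→J5→P1→Out: bottleneck 2, flow now 6.
No augmenting path remains; maximum flow = 6.
By max-flow min-cut, the minimum cut capacity equals the max flow.
In the residual graph, reachable from Res: {Res}.
Min-cut edges: Res→J1 (2), Res→J5 (4); capacity 2 + 4 = 6.

6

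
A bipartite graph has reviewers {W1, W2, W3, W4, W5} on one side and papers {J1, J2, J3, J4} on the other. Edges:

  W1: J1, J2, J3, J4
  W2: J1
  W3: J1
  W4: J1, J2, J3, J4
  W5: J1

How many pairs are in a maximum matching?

Unit-capacity flow: source→left, listed edges, right→sink; max matching = max flow.
Augmenting path W1→J1 (+1); matched 1.
Augmenting path W4→J2 (+1); matched 2.
Augmenting path W2→J1→W1→J3 (+1); matched 3.
No augmenting path remains; maximum matching = 3.
König certificate: {W1, W4, J1} is a vertex cover of size 3 (every listed pair touches it), so no matching can be larger.

3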